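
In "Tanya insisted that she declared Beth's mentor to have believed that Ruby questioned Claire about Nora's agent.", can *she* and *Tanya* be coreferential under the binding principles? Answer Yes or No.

*Tanya* is an R-expression; Principle C requires it to be free (not bound by any c-commanding expression).
— she: subject of the clause headed by 'declared'; the pronoun does not c-command the R-expression — coreference allowed.

Yes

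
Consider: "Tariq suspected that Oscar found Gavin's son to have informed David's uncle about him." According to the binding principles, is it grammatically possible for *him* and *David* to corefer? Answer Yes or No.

*him* is a pronoun; Principle B requires it to be free in its binding domain — the clause headed by 'informed'.
— David: possessor inside the object DP of the clause headed by 'informed'; does not c-command the pronoun — Principle B does not apply; allowed.

Yes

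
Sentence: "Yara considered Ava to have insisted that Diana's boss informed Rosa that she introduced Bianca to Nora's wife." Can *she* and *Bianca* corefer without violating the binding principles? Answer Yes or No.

*Bianca* is an R-expression; Principle C requires it to be free (not bound by any c-commanding expression).
— she: subject of the clause headed by 'introduced'; the pronoun c-commands the R-expression — coreference blocked (Principle C).

No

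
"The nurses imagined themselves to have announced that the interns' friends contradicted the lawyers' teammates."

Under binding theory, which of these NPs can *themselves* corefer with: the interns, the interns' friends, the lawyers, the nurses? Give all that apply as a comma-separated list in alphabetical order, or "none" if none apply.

the nurses

*themselves* is a reflexive; Principle A requires it to be bound within its binding domain — the matrix clause.
— the interns: possessor inside the subject DP of the clause headed by 'contradicted'; does not c-command the reflexive — cannot bind it (Principle A).
— the interns' friends: subject of the clause headed by 'contradicted'; does not c-command the reflexive — cannot bind it (Principle A).
— the lawyers: possessor inside the object DP of the clause headed by 'contradicted'; does not c-command the reflexive — cannot bind it (Principle A).
— the nurses: subject of the matrix clause; c-commands the reflexive within its binding domain — allowed (Principle A).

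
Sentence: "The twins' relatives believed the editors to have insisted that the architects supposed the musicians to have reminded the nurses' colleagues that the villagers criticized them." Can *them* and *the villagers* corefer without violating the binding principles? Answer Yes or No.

*the villagers* is an R-expression; Principle C requires it to be free (not bound by any c-commanding expression).
— them: object of the clause headed by 'criticized'; the R-expression locally c-commands the pronoun — coreference blocked (Principle B on the pronoun).

No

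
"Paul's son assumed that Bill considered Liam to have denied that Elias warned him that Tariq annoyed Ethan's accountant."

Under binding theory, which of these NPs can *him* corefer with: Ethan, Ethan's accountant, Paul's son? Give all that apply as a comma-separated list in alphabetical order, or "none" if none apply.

Paul's son

*him* is a pronoun; Principle B requires it to be free in its binding domain — the clause headed by 'warned'.
— Ethan: possessor inside the object DP of the clause headed by 'annoyed'; is c-commanded by the pronoun; coreference would bind this R-expression — blocked (Principle C).
— Ethan's accountant: object of the clause headed by 'annoyed'; is c-commanded by the pronoun; coreference would bind this R-expression — blocked (Principle C).
— Paul's son: subject of the matrix clause; c-commands the pronoun but lies outside its binding domain — allowed.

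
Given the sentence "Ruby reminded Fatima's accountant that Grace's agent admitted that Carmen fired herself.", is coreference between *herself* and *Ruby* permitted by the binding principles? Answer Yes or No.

No

*herself* is a reflexive; Principle A requires it to be bound within its binding domain — the clause headed by 'fired'.
— Ruby: subject of the matrix clause; c-commands the reflexive but lies outside its binding domain — cannot bind it (Principle A).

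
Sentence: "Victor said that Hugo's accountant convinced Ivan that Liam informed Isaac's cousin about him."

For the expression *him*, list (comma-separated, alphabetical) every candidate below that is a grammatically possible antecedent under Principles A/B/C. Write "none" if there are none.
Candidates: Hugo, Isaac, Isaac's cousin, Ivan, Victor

*him* is a pronoun; Principle B requires it to be free in its binding domain — the clause headed by 'informed'.
— Hugo: possessor inside the subject DP of the clause headed by 'convinced'; does not c-command the pronoun — Principle B does not apply; allowed.
— Isaac: possessor inside the object DP of the clause headed by 'informed'; does not c-command the pronoun — Principle B does not apply; allowed.
— Isaac's cousin: object of the clause headed by 'informed'; c-commands the pronoun within its binding domain — blocked (Principle B).
— Ivan: object of the clause headed by 'convinced'; c-commands the pronoun but lies outside its binding domain — allowed.
— Victor: subject of the matrix clause; c-commands the pronoun but lies outside its binding domain — allowed.

Hugo, Isaac, Ivan, Victor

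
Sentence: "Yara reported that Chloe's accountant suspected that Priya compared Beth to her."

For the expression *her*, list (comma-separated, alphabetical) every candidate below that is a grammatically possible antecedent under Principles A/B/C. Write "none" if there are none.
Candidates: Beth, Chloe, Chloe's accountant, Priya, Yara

Chloe, Chloe's accountant, Yara

*her* is a pronoun; Principle B requires it to be free in its binding domain — the clause headed by 'compared'.
— Beth: object of the clause headed by 'compared'; c-commands the pronoun within its binding domain — blocked (Principle B).
— Chloe: possessor inside the subject DP of the clause headed by 'suspected'; does not c-command the pronoun — Principle B does not apply; allowed.
— Chloe's accountant: subject of the clause headed by 'suspected'; c-commands the pronoun but lies outside its binding domain — allowed.
— Priya: subject of the clause headed by 'compared'; c-commands the pronoun within its binding domain — blocked (Principle B).
— Yara: subject of the matrix clause; c-commands the pronoun but lies outside its binding domain — allowed.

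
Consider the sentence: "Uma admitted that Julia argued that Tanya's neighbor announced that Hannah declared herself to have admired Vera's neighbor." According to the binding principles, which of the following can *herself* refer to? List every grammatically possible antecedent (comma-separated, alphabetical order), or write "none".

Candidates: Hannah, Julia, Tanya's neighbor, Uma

*herself* is a reflexive; Principle A requires it to be bound within its binding domain — the clause headed by 'declared'.
— Hannah: subject of the clause headed by 'declared'; c-commands the reflexive within its binding domain — allowed (Principle A).
— Julia: subject of the clause headed by 'argued'; c-commands the reflexive but lies outside its binding domain — cannot bind it (Principle A).
— Tanya's neighbor: subject of the clause headed by 'announced'; c-commands the reflexive but lies outside its binding domain — cannot bind it (Principle A).
— Uma: subject of the matrix clause; c-commands the reflexive but lies outside its binding domain — cannot bind it (Principle A).

Hannah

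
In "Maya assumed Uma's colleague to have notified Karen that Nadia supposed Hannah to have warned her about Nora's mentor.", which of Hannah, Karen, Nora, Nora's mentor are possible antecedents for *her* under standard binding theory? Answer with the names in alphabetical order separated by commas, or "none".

*her* is a pronoun; Principle B requires it to be free in its binding domain — the clause headed by 'warned'.
— Hannah: subject of the clause headed by 'warned'; c-commands the pronoun within its binding domain — blocked (Principle B).
— Karen: object of the clause headed by 'notified'; c-commands the pronoun but lies outside its binding domain — allowed.
— Nora: possessor inside the second object DP of the clause headed by 'warned'; is c-commanded by the pronoun; coreference would bind this R-expression — blocked (Principle C).
— Nora's mentor: second object of the clause headed by 'warned'; is c-commanded by the pronoun; coreference would bind this R-expression — blocked (Principle C).

Karen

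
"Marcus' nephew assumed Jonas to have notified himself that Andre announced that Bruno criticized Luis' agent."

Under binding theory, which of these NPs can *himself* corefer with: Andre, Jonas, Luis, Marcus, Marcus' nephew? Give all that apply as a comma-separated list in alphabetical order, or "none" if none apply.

*himself* is a reflexive; Principle A requires it to be bound within its binding domain — the clause headed by 'notified'.
— Andre: subject of the clause headed by 'announced'; does not c-command the reflexive — cannot bind it (Principle A).
— Jonas: subject of the clause headed by 'notified'; c-commands the reflexive within its binding domain — allowed (Principle A).
— Luis: possessor inside the object DP of the clause headed by 'criticized'; does not c-command the reflexive — cannot bind it (Principle A).
— Marcus: possessor inside the subject DP of the matrix clause; does not c-command the reflexive — cannot bind it (Principle A).
— Marcus' nephew: subject of the matrix clause; c-commands the reflexive but lies outside its binding domain — cannot bind it (Principle A).

Jonas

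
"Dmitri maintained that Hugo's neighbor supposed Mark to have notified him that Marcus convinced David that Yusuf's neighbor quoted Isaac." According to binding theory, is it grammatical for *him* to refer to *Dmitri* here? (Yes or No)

Yes

*Dmitri* is an R-expression; Principle C requires it to be free (not bound by any c-commanding expression).
— him: object of the clause headed by 'notified'; the pronoun does not c-command the R-expression — coreference allowed.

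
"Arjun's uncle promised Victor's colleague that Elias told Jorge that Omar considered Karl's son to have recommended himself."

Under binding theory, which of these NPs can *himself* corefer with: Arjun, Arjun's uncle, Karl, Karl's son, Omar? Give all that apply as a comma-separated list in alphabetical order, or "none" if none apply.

Karl's son

*himself* is a reflexive; Principle A requires it to be bound within its binding domain — the clause headed by 'recommended'.
— Arjun: possessor inside the subject DP of the matrix clause; does not c-command the reflexive — cannot bind it (Principle A).
— Arjun's uncle: subject of the matrix clause; c-commands the reflexive but lies outside its binding domain — cannot bind it (Principle A).
— Karl: possessor inside the subject DP of the clause headed by 'recommended'; does not c-command the reflexive — cannot bind it (Principle A).
— Karl's son: subject of the clause headed by 'recommended'; c-commands the reflexive within its binding domain — allowed (Principle A).
— Omar: subject of the clause headed by 'considered'; c-commands the reflexive but lies outside its binding domain — cannot bind it (Principle A).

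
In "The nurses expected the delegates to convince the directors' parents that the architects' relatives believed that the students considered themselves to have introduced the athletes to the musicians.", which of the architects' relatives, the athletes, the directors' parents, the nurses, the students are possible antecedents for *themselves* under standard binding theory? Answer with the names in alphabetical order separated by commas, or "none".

the students

*themselves* is a reflexive; Principle A requires it to be bound within its binding domain — the clause headed by 'considered'.
— the architects' relatives: subject of the clause headed by 'believed'; c-commands the reflexive but lies outside its binding domain — cannot bind it (Principle A).
— the athletes: object of the clause headed by 'introduced'; does not c-command the reflexive — cannot bind it (Principle A).
— the directors' parents: object of the clause headed by 'convince'; c-commands the reflexive but lies outside its binding domain — cannot bind it (Principle A).
— the nurses: subject of the matrix clause; c-commands the reflexive but lies outside its binding domain — cannot bind it (Principle A).
— the students: subject of the clause headed by 'considered'; c-commands the reflexive within its binding domain — allowed (Principle A).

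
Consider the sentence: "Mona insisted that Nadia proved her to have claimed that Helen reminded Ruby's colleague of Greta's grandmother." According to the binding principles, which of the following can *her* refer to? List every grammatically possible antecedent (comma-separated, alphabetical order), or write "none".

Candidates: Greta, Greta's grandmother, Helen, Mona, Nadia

Mona

*her* is a pronoun; Principle B requires it to be free in its binding domain — the clause headed by 'proved'.
— Greta: possessor inside the second object DP of the clause headed by 'reminded'; is c-commanded by the pronoun; coreference would bind this R-expression — blocked (Principle C).
— Greta's grandmother: second object of the clause headed by 'reminded'; is c-commanded by the pronoun; coreference would bind this R-expression — blocked (Principle C).
— Helen: subject of the clause headed by 'reminded'; is c-commanded by the pronoun; coreference would bind this R-expression — blocked (Principle C).
— Mona: subject of the matrix clause; c-commands the pronoun but lies outside its binding domain — allowed.
— Nadia: subject of the clause headed by 'proved'; c-commands the pronoun within its binding domain — blocked (Principle B).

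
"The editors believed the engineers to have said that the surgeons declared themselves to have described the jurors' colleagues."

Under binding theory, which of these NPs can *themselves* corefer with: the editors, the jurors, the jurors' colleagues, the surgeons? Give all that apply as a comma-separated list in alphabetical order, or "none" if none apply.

the surgeons

*themselves* is a reflexive; Principle A requires it to be bound within its binding domain — the clause headed by 'declared'.
— the editors: subject of the matrix clause; c-commands the reflexive but lies outside its binding domain — cannot bind it (Principle A).
— the jurors: possessor inside the object DP of the clause headed by 'described'; does not c-command the reflexive — cannot bind it (Principle A).
— the jurors' colleagues: object of the clause headed by 'described'; does not c-command the reflexive — cannot bind it (Principle A).
— the surgeons: subject of the clause headed by 'declared'; c-commands the reflexive within its binding domain — allowed (Principle A).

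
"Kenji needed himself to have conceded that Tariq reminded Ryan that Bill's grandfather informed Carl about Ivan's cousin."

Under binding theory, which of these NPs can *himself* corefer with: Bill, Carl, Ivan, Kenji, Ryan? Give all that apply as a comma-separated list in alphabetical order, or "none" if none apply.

Kenji

*himself* is a reflexive; Principle A requires it to be bound within its binding domain — the matrix clause.
— Bill: possessor inside the subject DP of the clause headed by 'informed'; does not c-command the reflexive — cannot bind it (Principle A).
— Carl: object of the clause headed by 'informed'; does not c-command the reflexive — cannot bind it (Principle A).
— Ivan: possessor inside the second object DP of the clause headed by 'informed'; does not c-command the reflexive — cannot bind it (Principle A).
— Kenji: subject of the matrix clause; c-commands the reflexive within its binding domain — allowed (Principle A).
— Ryan: object of the clause headed by 'reminded'; does not c-command the reflexive — cannot bind it (Principle A).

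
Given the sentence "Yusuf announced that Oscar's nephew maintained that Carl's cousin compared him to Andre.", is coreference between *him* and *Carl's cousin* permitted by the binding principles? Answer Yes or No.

*him* is a pronoun; Principle B requires it to be free in its binding domain — the clause headed by 'compared'.
— Carl's cousin: subject of the clause headed by 'compared'; c-commands the pronoun within its binding domain — blocked (Principle B).

No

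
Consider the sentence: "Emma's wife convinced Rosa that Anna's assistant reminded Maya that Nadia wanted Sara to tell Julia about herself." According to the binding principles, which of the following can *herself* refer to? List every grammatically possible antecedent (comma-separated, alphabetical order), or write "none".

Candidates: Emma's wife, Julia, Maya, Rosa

*herself* is a reflexive; Principle A requires it to be bound within its binding domain — the clause headed by 'tell'.
— Emma's wife: subject of the matrix clause; c-commands the reflexive but lies outside its binding domain — cannot bind it (Principle A).
— Julia: object of the clause headed by 'tell'; c-commands the reflexive within its binding domain — allowed (Principle A).
— Maya: object of the clause headed by 'reminded'; c-commands the reflexive but lies outside its binding domain — cannot bind it (Principle A).
— Rosa: object of the matrix clause; c-commands the reflexive but lies outside its binding domain — cannot bind it (Principle A).

Julia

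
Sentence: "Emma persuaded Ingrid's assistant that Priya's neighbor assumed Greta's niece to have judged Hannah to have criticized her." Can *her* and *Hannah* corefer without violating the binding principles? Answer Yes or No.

*Hannah* is an R-expression; Principle C requires it to be free (not bound by any c-commanding expression).
— her: object of the clause headed by 'criticized'; the R-expression locally c-commands the pronoun — coreference blocked (Principle B on the pronoun).

No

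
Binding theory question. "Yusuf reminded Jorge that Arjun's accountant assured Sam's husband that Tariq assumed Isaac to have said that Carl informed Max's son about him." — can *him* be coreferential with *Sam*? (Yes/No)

*him* is a pronoun; Principle B requires it to be free in its binding domain — the clause headed by 'informed'.
— Sam: possessor inside the object DP of the clause headed by 'assured'; does not c-command the pronoun — Principle B does not apply; allowed.

Yes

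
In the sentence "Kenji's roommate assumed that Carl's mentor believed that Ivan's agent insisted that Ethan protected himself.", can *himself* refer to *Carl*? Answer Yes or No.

No

*himself* is a reflexive; Principle A requires it to be bound within its binding domain — the clause headed by 'protected'.
— Carl: possessor inside the subject DP of the clause headed by 'believed'; does not c-command the reflexive — cannot bind it (Principle A).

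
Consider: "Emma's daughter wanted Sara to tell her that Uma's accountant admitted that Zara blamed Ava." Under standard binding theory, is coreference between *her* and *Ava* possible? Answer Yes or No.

*Ava* is an R-expression; Principle C requires it to be free (not bound by any c-commanding expression).
— her: object of the clause headed by 'tell'; the pronoun c-commands the R-expression — coreference blocked (Principle C).

No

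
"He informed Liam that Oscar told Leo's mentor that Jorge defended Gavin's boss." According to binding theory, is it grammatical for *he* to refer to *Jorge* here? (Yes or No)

No

*Jorge* is an R-expression; Principle C requires it to be free (not bound by any c-commanding expression).
— he: subject of the matrix clause; the pronoun c-commands the R-expression — coreference blocked (Principle C).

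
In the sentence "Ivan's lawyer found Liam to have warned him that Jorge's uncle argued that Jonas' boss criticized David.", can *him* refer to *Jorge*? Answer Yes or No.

*him* is a pronoun; Principle B requires it to be free in its binding domain — the clause headed by 'warned'.
— Jorge: possessor inside the subject DP of the clause headed by 'argued'; is c-commanded by the pronoun; coreference would bind this R-expression — blocked (Principle C).

No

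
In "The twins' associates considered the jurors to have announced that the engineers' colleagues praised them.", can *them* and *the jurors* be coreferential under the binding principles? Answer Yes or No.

Yes

*the jurors* is an R-expression; Principle C requires it to be free (not bound by any c-commanding expression).
— them: object of the clause headed by 'praised'; the pronoun does not c-command the R-expression — coreference allowed.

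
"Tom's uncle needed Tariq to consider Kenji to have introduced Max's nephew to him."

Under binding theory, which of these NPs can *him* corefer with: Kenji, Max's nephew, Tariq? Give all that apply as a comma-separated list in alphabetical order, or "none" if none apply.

Tariq

*him* is a pronoun; Principle B requires it to be free in its binding domain — the clause headed by 'introduced'.
— Kenji: subject of the clause headed by 'introduced'; c-commands the pronoun within its binding domain — blocked (Principle B).
— Max's nephew: object of the clause headed by 'introduced'; c-commands the pronoun within its binding domain — blocked (Principle B).
— Tariq: subject of the clause headed by 'consider'; c-commands the pronoun but lies outside its binding domain — allowed.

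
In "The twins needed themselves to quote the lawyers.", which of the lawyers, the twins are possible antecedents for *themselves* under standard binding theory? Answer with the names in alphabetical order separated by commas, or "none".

*themselves* is a reflexive; Principle A requires it to be bound within its binding domain — the matrix clause.
— the lawyers: object of the clause headed by 'quote'; does not c-command the reflexive — cannot bind it (Principle A).
— the twins: subject of the matrix clause; c-commands the reflexive within its binding domain — allowed (Principle A).

the twins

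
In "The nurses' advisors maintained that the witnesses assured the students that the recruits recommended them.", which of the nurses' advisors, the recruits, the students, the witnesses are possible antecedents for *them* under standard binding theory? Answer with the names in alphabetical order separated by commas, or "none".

*them* is a pronoun; Principle B requires it to be free in its binding domain — the clause headed by 'recommended'.
— the nurses' advisors: subject of the matrix clause; c-commands the pronoun but lies outside its binding domain — allowed.
— the recruits: subject of the clause headed by 'recommended'; c-commands the pronoun within its binding domain — blocked (Principle B).
— the students: object of the clause headed by 'assured'; c-commands the pronoun but lies outside its binding domain — allowed.
— the witnesses: subject of the clause headed by 'assured'; c-commands the pronoun but lies outside its binding domain — allowed.

the nurses' advisors, the students, the witnesses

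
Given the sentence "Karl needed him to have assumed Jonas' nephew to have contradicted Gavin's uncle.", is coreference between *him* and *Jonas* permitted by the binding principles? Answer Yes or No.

*him* is a pronoun; Principle B requires it to be free in its binding domain — the matrix clause.
— Jonas: possessor inside the subject DP of the clause headed by 'contradicted'; is c-commanded by the pronoun; coreference would bind this R-expression — blocked (Principle C).

No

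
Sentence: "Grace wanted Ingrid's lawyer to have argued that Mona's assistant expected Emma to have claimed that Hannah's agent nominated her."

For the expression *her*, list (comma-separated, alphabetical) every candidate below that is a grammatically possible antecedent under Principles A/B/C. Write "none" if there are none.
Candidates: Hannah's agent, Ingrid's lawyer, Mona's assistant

Ingrid's lawyer, Mona's assistant

*her* is a pronoun; Principle B requires it to be free in its binding domain — the clause headed by 'nominated'.
— Hannah's agent: subject of the clause headed by 'nominated'; c-commands the pronoun within its binding domain — blocked (Principle B).
— Ingrid's lawyer: subject of the clause headed by 'argued'; c-commands the pronoun but lies outside its binding domain — allowed.
— Mona's assistant: subject of the clause headed by 'expected'; c-commands the pronoun but lies outside its binding domain — allowed.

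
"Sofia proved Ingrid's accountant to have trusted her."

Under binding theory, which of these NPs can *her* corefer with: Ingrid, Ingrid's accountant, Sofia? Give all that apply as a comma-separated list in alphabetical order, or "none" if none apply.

*her* is a pronoun; Principle B requires it to be free in its binding domain — the clause headed by 'trusted'.
— Ingrid: possessor inside the subject DP of the clause headed by 'trusted'; does not c-command the pronoun — Principle B does not apply; allowed.
— Ingrid's accountant: subject of the clause headed by 'trusted'; c-commands the pronoun within its binding domain — blocked (Principle B).
— Sofia: subject of the matrix clause; c-commands the pronoun but lies outside its binding domain — allowed.

Ingrid, Sofia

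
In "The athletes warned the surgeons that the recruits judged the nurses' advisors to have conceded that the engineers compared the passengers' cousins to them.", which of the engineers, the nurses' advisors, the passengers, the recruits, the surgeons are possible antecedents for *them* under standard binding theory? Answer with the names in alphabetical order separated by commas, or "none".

the nurses' advisors, the passengers, the recruits, the surgeons

*them* is a pronoun; Principle B requires it to be free in its binding domain — the clause headed by 'compared'.
— the engineers: subject of the clause headed by 'compared'; c-commands the pronoun within its binding domain — blocked (Principle B).
— the nurses' advisors: subject of the clause headed by 'conceded'; c-commands the pronoun but lies outside its binding domain — allowed.
— the passengers: possessor inside the object DP of the clause headed by 'compared'; does not c-command the pronoun — Principle B does not apply; allowed.
— the recruits: subject of the clause headed by 'judged'; c-commands the pronoun but lies outside its binding domain — allowed.
— the surgeons: object of the matrix clause; c-commands the pronoun but lies outside its binding domain — allowed.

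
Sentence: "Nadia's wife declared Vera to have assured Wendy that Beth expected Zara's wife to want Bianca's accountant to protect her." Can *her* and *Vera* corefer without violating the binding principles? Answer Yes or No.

*Vera* is an R-expression; Principle C requires it to be free (not bound by any c-commanding expression).
— her: object of the clause headed by 'protect'; the pronoun does not c-command the R-expression — coreference allowed.

Yes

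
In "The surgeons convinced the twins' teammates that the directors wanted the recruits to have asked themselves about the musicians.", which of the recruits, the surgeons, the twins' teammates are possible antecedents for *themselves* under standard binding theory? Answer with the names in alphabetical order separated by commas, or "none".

*themselves* is a reflexive; Principle A requires it to be bound within its binding domain — the clause headed by 'asked'.
— the recruits: subject of the clause headed by 'asked'; c-commands the reflexive within its binding domain — allowed (Principle A).
— the surgeons: subject of the matrix clause; c-commands the reflexive but lies outside its binding domain — cannot bind it (Principle A).
— the twins' teammates: object of the matrix clause; c-commands the reflexive but lies outside its binding domain — cannot bind it (Principle A).

the recruits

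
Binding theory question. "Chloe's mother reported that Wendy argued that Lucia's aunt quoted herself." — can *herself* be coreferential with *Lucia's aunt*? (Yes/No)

Yes

*herself* is a reflexive; Principle A requires it to be bound within its binding domain — the clause headed by 'quoted'.
— Lucia's aunt: subject of the clause headed by 'quoted'; c-commands the reflexive within its binding domain — allowed (Principle A).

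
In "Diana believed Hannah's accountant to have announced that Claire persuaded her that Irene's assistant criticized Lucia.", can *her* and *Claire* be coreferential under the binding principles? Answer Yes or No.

*Claire* is an R-expression; Principle C requires it to be free (not bound by any c-commanding expression).
— her: object of the clause headed by 'persuaded'; the R-expression locally c-commands the pronoun — coreference blocked (Principle B on the pronoun).

No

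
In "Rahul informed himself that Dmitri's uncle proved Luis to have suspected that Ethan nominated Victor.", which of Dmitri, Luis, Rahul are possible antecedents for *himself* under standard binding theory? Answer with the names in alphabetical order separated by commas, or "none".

Rahul

*himself* is a reflexive; Principle A requires it to be bound within its binding domain — the matrix clause.
— Dmitri: possessor inside the subject DP of the clause headed by 'proved'; does not c-command the reflexive — cannot bind it (Principle A).
— Luis: subject of the clause headed by 'suspected'; does not c-command the reflexive — cannot bind it (Principle A).
— Rahul: subject of the matrix clause; c-commands the reflexive within its binding domain — allowed (Principle A).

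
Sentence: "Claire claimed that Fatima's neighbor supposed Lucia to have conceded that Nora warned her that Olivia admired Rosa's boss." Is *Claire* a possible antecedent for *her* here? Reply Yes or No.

*her* is a pronoun; Principle B requires it to be free in its binding domain — the clause headed by 'warned'.
— Claire: subject of the matrix clause; c-commands the pronoun but lies outside its binding domain — allowed.

Yes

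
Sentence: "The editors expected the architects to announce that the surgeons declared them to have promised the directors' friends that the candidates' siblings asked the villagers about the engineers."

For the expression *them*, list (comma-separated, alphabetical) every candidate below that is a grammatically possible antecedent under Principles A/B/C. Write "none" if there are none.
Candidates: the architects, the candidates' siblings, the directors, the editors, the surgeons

the architects, the editors

*them* is a pronoun; Principle B requires it to be free in its binding domain — the clause headed by 'declared'.
— the architects: subject of the clause headed by 'announce'; c-commands the pronoun but lies outside its binding domain — allowed.
— the candidates' siblings: subject of the clause headed by 'asked'; is c-commanded by the pronoun; coreference would bind this R-expression — blocked (Principle C).
— the directors: possessor inside the object DP of the clause headed by 'promised'; is c-commanded by the pronoun; coreference would bind this R-expression — blocked (Principle C).
— the editors: subject of the matrix clause; c-commands the pronoun but lies outside its binding domain — allowed.
— the surgeons: subject of the clause headed by 'declared'; c-commands the pronoun within its binding domain — blocked (Principle B).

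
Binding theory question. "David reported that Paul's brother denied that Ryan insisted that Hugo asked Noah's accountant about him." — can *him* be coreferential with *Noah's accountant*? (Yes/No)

No

*him* is a pronoun; Principle B requires it to be free in its binding domain — the clause headed by 'asked'.
— Noah's accountant: object of the clause headed by 'asked'; c-commands the pronoun within its binding domain — blocked (Principle B).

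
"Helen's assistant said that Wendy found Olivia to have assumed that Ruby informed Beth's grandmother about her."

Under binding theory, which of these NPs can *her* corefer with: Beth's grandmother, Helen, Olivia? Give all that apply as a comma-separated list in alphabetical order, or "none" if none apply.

Helen, Olivia

*her* is a pronoun; Principle B requires it to be free in its binding domain — the clause headed by 'informed'.
— Beth's grandmother: object of the clause headed by 'informed'; c-commands the pronoun within its binding domain — blocked (Principle B).
— Helen: possessor inside the subject DP of the matrix clause; does not c-command the pronoun — Principle B does not apply; allowed.
— Olivia: subject of the clause headed by 'assumed'; c-commands the pronoun but lies outside its binding domain — allowed.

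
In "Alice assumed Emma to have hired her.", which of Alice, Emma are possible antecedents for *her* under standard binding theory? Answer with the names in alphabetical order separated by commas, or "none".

Alice

*her* is a pronoun; Principle B requires it to be free in its binding domain — the clause headed by 'hired'.
— Alice: subject of the matrix clause; c-commands the pronoun but lies outside its binding domain — allowed.
— Emma: subject of the clause headed by 'hired'; c-commands the pronoun within its binding domain — blocked (Principle B).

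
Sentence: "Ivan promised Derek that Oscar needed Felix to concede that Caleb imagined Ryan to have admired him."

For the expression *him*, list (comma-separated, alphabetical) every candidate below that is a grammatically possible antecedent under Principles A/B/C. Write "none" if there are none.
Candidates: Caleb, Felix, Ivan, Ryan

Caleb, Felix, Ivan

*him* is a pronoun; Principle B requires it to be free in its binding domain — the clause headed by 'admired'.
— Caleb: subject of the clause headed by 'imagined'; c-commands the pronoun but lies outside its binding domain — allowed.
— Felix: subject of the clause headed by 'concede'; c-commands the pronoun but lies outside its binding domain — allowed.
— Ivan: subject of the matrix clause; c-commands the pronoun but lies outside its binding domain — allowed.
— Ryan: subject of the clause headed by 'admired'; c-commands the pronoun within its binding domain — blocked (Principle B).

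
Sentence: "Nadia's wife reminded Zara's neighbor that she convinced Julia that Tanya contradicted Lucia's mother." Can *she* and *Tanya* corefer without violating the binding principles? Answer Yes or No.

No

*Tanya* is an R-expression; Principle C requires it to be free (not bound by any c-commanding expression).
— she: subject of the clause headed by 'convinced'; the pronoun c-commands the R-expression — coreference blocked (Principle C).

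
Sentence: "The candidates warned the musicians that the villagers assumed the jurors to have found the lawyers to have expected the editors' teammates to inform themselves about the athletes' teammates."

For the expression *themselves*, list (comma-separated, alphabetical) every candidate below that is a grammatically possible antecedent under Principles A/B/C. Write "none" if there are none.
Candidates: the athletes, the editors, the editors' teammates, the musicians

*themselves* is a reflexive; Principle A requires it to be bound within its binding domain — the clause headed by 'inform'.
— the athletes: possessor inside the second object DP of the clause headed by 'inform'; does not c-command the reflexive — cannot bind it (Principle A).
— the editors: possessor inside the subject DP of the clause headed by 'inform'; does not c-command the reflexive — cannot bind it (Principle A).
— the editors' teammates: subject of the clause headed by 'inform'; c-commands the reflexive within its binding domain — allowed (Principle A).
— the musicians: object of the matrix clause; c-commands the reflexive but lies outside its binding domain — cannot bind it (Principle A).

the editors' teammates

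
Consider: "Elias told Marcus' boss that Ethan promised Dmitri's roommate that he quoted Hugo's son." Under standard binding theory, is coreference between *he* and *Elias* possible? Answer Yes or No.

*Elias* is an R-expression; Principle C requires it to be free (not bound by any c-commanding expression).
— he: subject of the clause headed by 'quoted'; the pronoun does not c-command the R-expression — coreference allowed.

Yes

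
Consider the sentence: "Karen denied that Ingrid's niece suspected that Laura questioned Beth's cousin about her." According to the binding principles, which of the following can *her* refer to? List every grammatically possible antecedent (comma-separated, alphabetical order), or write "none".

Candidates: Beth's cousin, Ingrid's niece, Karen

Ingrid's niece, Karen

*her* is a pronoun; Principle B requires it to be free in its binding domain — the clause headed by 'questioned'.
— Beth's cousin: object of the clause headed by 'questioned'; c-commands the pronoun within its binding domain — blocked (Principle B).
— Ingrid's niece: subject of the clause headed by 'suspected'; c-commands the pronoun but lies outside its binding domain — allowed.
— Karen: subject of the matrix clause; c-commands the pronoun but lies outside its binding domain — allowed.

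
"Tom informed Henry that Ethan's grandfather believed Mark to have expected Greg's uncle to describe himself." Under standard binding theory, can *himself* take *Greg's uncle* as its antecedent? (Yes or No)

*himself* is a reflexive; Principle A requires it to be bound within its binding domain — the clause headed by 'describe'.
— Greg's uncle: subject of the clause headed by 'describe'; c-commands the reflexive within its binding domain — allowed (Principle A).

Yes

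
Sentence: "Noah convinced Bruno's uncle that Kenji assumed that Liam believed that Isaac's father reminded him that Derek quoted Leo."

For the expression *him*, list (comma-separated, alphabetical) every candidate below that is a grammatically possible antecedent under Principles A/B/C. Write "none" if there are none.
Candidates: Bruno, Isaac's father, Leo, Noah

Bruno, Noah

*him* is a pronoun; Principle B requires it to be free in its binding domain — the clause headed by 'reminded'.
— Bruno: possessor inside the object DP of the matrix clause; does not c-command the pronoun — Principle B does not apply; allowed.
— Isaac's father: subject of the clause headed by 'reminded'; c-commands the pronoun within its binding domain — blocked (Principle B).
— Leo: object of the clause headed by 'quoted'; is c-commanded by the pronoun; coreference would bind this R-expression — blocked (Principle C).
— Noah: subject of the matrix clause; c-commands the pronoun but lies outside its binding domain — allowed.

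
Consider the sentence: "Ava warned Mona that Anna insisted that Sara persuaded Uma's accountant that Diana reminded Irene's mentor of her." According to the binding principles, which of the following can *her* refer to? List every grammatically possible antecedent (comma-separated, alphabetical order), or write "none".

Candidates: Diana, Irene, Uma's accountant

*her* is a pronoun; Principle B requires it to be free in its binding domain — the clause headed by 'reminded'.
— Diana: subject of the clause headed by 'reminded'; c-commands the pronoun within its binding domain — blocked (Principle B).
— Irene: possessor inside the object DP of the clause headed by 'reminded'; does not c-command the pronoun — Principle B does not apply; allowed.
— Uma's accountant: object of the clause headed by 'persuaded'; c-commands the pronoun but lies outside its binding domain — allowed.

Irene, Uma's accountant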